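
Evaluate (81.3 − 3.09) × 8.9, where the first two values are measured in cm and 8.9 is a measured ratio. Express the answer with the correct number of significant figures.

81.3 cm − 3.09 cm = 78.21 cm; the difference is limited to 1 decimal place (3 s.f.).
Carrying full precision, 78.21 × 8.9 = 696.069 cm; 8.9 has 2 s.f., so the result keeps min(3, 2) = 2 s.f.
Rounded to 2 significant figures: 7.0 × 10² cm.

7.0 × 10² cm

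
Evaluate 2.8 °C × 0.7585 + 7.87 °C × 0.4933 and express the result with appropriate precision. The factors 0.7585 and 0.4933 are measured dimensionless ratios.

2.8 × 0.7585 = 2.1238 → 2.1 °C (2 s.f., last digit at the 10^-1 place).
7.87 × 0.4933 = 3.882271 → 3.88 °C (3 s.f., last digit at the 10^-2 place).
Sum: 6.006071 °C; keep the coarser place, 10^-1.
Result: 6.0 °C.

6.0 °C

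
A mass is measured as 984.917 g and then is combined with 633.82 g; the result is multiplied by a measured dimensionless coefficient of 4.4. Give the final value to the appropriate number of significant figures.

7.1 × 10³ g

984.917 g + 633.82 g = 1618.737 g; the sum is limited to 2 decimal places (6 s.f.).
Carrying full precision, 1618.737 × 4.4 = 7122.4428 g; 4.4 has 2 s.f., so the result keeps min(6, 2) = 2 s.f.
Rounded to 2 significant figures: 7.1 × 10³ g.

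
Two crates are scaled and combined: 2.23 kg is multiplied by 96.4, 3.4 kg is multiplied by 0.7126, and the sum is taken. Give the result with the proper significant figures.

217 kg

2.23 × 96.4 = 214.972 → 215 kg (3 s.f., last digit at the 10^0 place).
3.4 × 0.7126 = 2.42284 → 2.4 kg (2 s.f., last digit at the 10^-1 place).
Sum: 217.39484 kg; keep the coarser place, 10^0.
Result: 217 kg.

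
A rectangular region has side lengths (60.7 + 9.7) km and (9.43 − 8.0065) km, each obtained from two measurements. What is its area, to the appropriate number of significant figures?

100. km²

60.7 + 9.7 = 70.4, limited to 1 d.p. → 3 s.f.; 9.43 − 8.0065 = 1.4235, limited to 2 d.p. → 3 s.f.
Carrying full precision, 70.4 × 1.4235 = 100.2144; keep min(3, 3) = 3 s.f.
Rounded to 3 significant figures: 100. km².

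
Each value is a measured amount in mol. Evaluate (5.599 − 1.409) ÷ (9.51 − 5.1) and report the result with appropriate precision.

0.95

5.599 − 1.409 = 4.190, limited to 3 d.p. → 4 s.f.; 9.51 − 5.1 = 4.41, limited to 1 d.p. → 2 s.f.
Carrying full precision, 4.190 ÷ 4.41 = 0.950113378685…; keep min(4, 2) = 2 s.f.
Rounded to 2 significant figures: 0.95.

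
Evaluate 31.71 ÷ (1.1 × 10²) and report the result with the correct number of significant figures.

31.71 ÷ (1.1 × 10²) = 0.288272727273…
Multiplication/division keeps the fewest significant figures: 31.71 → 4 s.f., 1.1 × 10² → 2 s.f.; limit is 2.
Rounded to 2 significant figures: 0.29.

0.29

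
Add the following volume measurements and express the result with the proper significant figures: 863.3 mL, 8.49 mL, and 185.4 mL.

1057.2 mL

863.3 mL + 8.49 mL + 185.4 mL = 1057.19 mL.
Addition/subtraction keeps the fewest decimal places: 863.3 → 1 decimal place, 8.49 → 2 decimal places, 185.4 → 1 decimal place; limit is 1.
Rounded to 1 decimal place: 1057.2 mL.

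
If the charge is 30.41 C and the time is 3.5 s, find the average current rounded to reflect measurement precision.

8.7 A

average current = 30.41 C ÷ 3.5 s = 8.68857142857… A.
30.41 has 4 significant figures; 3.5 has 2.
Division/multiplication keeps the fewest: 2 significant figures.
Rounded: 8.7 A.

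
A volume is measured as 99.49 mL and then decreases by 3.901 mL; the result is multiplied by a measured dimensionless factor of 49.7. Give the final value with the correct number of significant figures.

4.75 × 10³ mL

99.49 mL − 3.901 mL = 95.589 mL; the difference is limited to 2 decimal places (4 s.f.).
Carrying full precision, 95.589 × 49.7 = 4750.7733 mL; 49.7 has 3 s.f., so the result keeps min(4, 3) = 3 s.f.
Rounded to 3 significant figures: 4.75 × 10³ mL.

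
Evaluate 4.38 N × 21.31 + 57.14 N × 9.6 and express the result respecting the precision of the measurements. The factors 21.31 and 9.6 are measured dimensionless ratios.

6.4 × 10^2 N

4.38 × 21.31 = 93.3378 → 93.3 N (3 s.f., last digit at the 10^-1 place).
57.14 × 9.6 = 548.544 → 5.5 × 10^2 N (2 s.f., last digit at the 10^1 place).
Sum: 641.8818 N; keep the coarser place, 10^1.
Result: 6.4 × 10^2 N.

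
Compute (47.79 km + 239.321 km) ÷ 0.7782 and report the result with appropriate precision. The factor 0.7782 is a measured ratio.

47.79 km + 239.321 km = 287.111 km; the sum is limited to 2 decimal places (5 s.f.).
Carrying full precision, 287.111 ÷ 0.7782 = 368.942431252… km; 0.7782 has 4 s.f., so the result keeps min(5, 4) = 4 s.f.
Rounded to 4 significant figures: 368.9 km.

368.9 km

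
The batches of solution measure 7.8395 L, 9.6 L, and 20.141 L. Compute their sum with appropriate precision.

7.8395 L + 9.6 L + 20.141 L = 37.5805 L.
Addition/subtraction keeps the fewest decimal places: 7.8395 → 4 decimal places, 9.6 → 1 decimal place, 20.141 → 3 decimal places; limit is 1.
Rounded to 1 decimal place: 37.6 L.

37.6 L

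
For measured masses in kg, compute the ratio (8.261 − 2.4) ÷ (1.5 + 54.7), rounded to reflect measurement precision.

8.261 − 2.4 = 5.861, limited to 1 d.p. → 2 s.f.; 1.5 + 54.7 = 56.2, limited to 1 d.p. → 3 s.f.
Carrying full precision, 5.861 ÷ 56.2 = 0.104288256228…; keep min(2, 3) = 2 s.f.
Rounded to 2 significant figures: 0.10.

0.10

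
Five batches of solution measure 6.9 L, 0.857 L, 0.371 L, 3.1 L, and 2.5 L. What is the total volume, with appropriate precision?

6.9 L + 0.857 L + 0.371 L + 3.1 L + 2.5 L = 13.728 L.
Addition/subtraction keeps the fewest decimal places: 6.9 → 1 decimal place, 0.857 → 3 decimal places, 0.371 → 3 decimal places, 3.1 → 1 decimal place, 2.5 → 1 decimal place; limit is 1.
Rounded to 1 decimal place: 13.7 L.

13.7 L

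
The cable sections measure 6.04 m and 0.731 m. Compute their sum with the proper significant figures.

6.77 m

6.04 m + 0.731 m = 6.771 m.
Addition/subtraction keeps the fewest decimal places: 6.04 → 2 decimal places, 0.731 → 3 decimal places; limit is 2.
Rounded to 2 decimal places: 6.77 m.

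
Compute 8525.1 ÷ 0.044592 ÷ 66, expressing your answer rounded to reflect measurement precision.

8525.1 ÷ 0.044592 ÷ 66 = 2896.66715595…
Multiplication/division keeps the fewest significant figures: 8525.1 → 5 s.f., 0.044592 → 5 s.f., 66 → 2 s.f.; limit is 2.
Rounded to 2 significant figures: 2.9 × 10³.

2.9 × 10³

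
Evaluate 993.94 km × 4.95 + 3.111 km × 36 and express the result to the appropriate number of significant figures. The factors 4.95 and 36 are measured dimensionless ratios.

993.94 × 4.95 = 4920.003 → 4.92 × 10³ km (3 s.f., last digit at the 10^1 place).
3.111 × 36 = 111.996 → 1.1 × 10² km (2 s.f., last digit at the 10^1 place).
Sum: 5031.999 km; keep the coarser place, 10^1.
Result: 5.03 × 10³ km.

5.03 × 10³ km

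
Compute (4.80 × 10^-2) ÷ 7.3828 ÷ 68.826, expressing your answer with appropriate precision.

(4.80 × 10^-2) ÷ 7.3828 ÷ 68.826 = 0.0000944642767208…
Multiplication/division keeps the fewest significant figures: 4.80 × 10^-2 → 3 s.f., 7.3828 → 5 s.f., 68.826 → 5 s.f.; limit is 3.
Rounded to 3 significant figures: 9.45 × 10^-5.

9.45 × 10^-5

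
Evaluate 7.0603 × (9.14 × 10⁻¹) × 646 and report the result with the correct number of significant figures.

4.17 × 10³

7.0603 × (9.14 × 10⁻¹) × 646 = 4168.7117732
Multiplication/division keeps the fewest significant figures: 7.0603 → 5 s.f., 9.14 × 10⁻¹ → 3 s.f., 646 → 3 s.f.; limit is 3.
Rounded to 3 significant figures: 4.17 × 10³.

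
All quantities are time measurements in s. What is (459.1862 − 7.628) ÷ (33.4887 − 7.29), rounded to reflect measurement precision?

17.24

459.1862 − 7.628 = 451.5582, limited to 3 d.p. → 6 s.f.; 33.4887 − 7.29 = 26.1987, limited to 2 d.p. → 4 s.f.
Carrying full precision, 451.5582 ÷ 26.1987 = 17.235901018…; keep min(6, 4) = 4 s.f.
Rounded to 4 significant figures: 17.24.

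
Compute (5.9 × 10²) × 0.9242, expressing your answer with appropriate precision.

(5.9 × 10²) × 0.9242 = 545.278
Multiplication/division keeps the fewest significant figures: 5.9 × 10² → 2 s.f., 0.9242 → 4 s.f.; limit is 2.
Rounded to 2 significant figures: 5.5 × 10².

5.5 × 10²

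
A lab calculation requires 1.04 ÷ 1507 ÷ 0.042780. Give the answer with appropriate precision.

1.04 ÷ 1507 ÷ 0.042780 = 0.0161316691655…
Multiplication/division keeps the fewest significant figures: 1.04 → 3 s.f., 1507 → 4 s.f., 0.042780 → 5 s.f.; limit is 3.
Rounded to 3 significant figures: 0.0161.

0.0161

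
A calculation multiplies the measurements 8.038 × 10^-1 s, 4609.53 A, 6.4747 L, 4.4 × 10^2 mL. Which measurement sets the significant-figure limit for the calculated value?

4.4 × 10^2 mL

8.038 × 10^-1 s → 4 s.f.; 4609.53 A → 6 s.f.; 6.4747 L → 5 s.f.; 4.4 × 10^2 mL → 2 s.f.
The fewest is 2 significant figures, from 4.4 × 10^2 mL.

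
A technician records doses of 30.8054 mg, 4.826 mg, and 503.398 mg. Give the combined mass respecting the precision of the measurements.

539.029 mg

30.8054 mg + 4.826 mg + 503.398 mg = 539.0294 mg.
Addition/subtraction keeps the fewest decimal places: 30.8054 → 4 decimal places, 4.826 → 3 decimal places, 503.398 → 3 decimal places; limit is 3.
Rounded to 3 decimal places: 539.029 mg.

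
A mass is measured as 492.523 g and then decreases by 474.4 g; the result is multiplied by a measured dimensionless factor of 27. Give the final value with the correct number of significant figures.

492.523 g − 474.4 g = 18.123 g; the difference is limited to 1 decimal place (3 s.f.).
Carrying full precision, 18.123 × 27 = 489.321 g; 27 has 2 s.f., so the result keeps min(3, 2) = 2 s.f.
Rounded to 2 significant figures: 4.9 × 10² g.

4.9 × 10² g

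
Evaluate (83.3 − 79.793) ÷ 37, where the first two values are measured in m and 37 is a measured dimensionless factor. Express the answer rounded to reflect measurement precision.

83.3 m − 79.793 m = 3.507 m; the difference is limited to 1 decimal place (2 s.f.).
Carrying full precision, 3.507 ÷ 37 = 0.0947837837838… m; 37 has 2 s.f., so the result keeps min(2, 2) = 2 s.f.
Rounded to 2 significant figures: 9.5 × 10⁻² m.

9.5 × 10⁻² m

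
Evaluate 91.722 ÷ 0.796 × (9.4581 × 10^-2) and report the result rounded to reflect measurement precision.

91.722 ÷ 0.796 × (9.4581 × 10^-2) = 10.898440304…
Multiplication/division keeps the fewest significant figures: 91.722 → 5 s.f., 0.796 → 3 s.f., 9.4581 × 10^-2 → 5 s.f.; limit is 3.
Rounded to 3 significant figures: 10.9.

10.9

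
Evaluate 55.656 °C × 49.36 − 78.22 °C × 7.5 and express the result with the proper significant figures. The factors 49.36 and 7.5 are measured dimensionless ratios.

55.656 × 49.36 = 2747.18016 → 2747 °C (4 s.f., last digit at the 10^0 place).
78.22 × 7.5 = 586.65 → 5.9 × 10² °C (2 s.f., last digit at the 10^1 place).
Difference: 2160.53016 °C; keep the coarser place, 10^1.
Result: 2.16 × 10³ °C.

2.16 × 10³ °C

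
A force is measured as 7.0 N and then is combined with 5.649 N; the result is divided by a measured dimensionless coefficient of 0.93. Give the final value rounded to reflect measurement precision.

7.0 N + 5.649 N = 12.649 N; the sum is limited to 1 decimal place (3 s.f.).
Carrying full precision, 12.649 ÷ 0.93 = 13.6010752688… N; 0.93 has 2 s.f., so the result keeps min(3, 2) = 2 s.f.
Rounded to 2 significant figures: 14 N.

14 N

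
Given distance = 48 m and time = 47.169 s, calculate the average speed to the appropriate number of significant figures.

average speed = 48 m ÷ 47.169 s = 1.01761750302… m/s.
48 has 2 significant figures; 47.169 has 5.
Division/multiplication keeps the fewest: 2 significant figures.
Rounded: 1.0 m/s.

1.0 m/s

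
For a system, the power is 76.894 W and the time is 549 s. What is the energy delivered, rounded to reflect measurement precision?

energy delivered = 76.894 W × 549 s = 42214.806 J.
76.894 has 5 significant figures; 549 has 3.
Division/multiplication keeps the fewest: 3 significant figures.
Rounded: 4.22 × 10⁴ J.

4.22 × 10⁴ J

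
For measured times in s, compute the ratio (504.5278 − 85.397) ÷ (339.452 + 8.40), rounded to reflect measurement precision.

1.2049

504.5278 − 85.397 = 419.1308, limited to 3 d.p. → 6 s.f.; 339.452 + 8.40 = 347.852, limited to 2 d.p. → 5 s.f.
Carrying full precision, 419.1308 ÷ 347.852 = 1.20491128411…; keep min(6, 5) = 5 s.f.
Rounded to 5 significant figures: 1.2049.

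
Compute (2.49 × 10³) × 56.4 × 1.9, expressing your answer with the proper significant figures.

(2.49 × 10³) × 56.4 × 1.9 = 266828.4
Multiplication/division keeps the fewest significant figures: 2.49 × 10³ → 3 s.f., 56.4 → 3 s.f., 1.9 → 2 s.f.; limit is 2.
Rounded to 2 significant figures: 2.7 × 10⁵.

2.7 × 10⁵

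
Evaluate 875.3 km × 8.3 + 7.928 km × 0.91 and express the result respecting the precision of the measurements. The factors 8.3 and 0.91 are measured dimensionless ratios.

7.3 × 10³ km

875.3 × 8.3 = 7264.99 → 7.3 × 10³ km (2 s.f., last digit at the 10^2 place).
7.928 × 0.91 = 7.21448 → 7.2 km (2 s.f., last digit at the 10^-1 place).
Sum: 7272.20448 km; keep the coarser place, 10^2.
Result: 7.3 × 10³ km.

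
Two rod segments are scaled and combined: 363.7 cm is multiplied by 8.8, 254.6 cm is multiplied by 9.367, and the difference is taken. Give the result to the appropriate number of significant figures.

363.7 × 8.8 = 3200.56 → 3.2 × 10^3 cm (2 s.f., last digit at the 10^2 place).
254.6 × 9.367 = 2384.8382 → 2385 cm (4 s.f., last digit at the 10^0 place).
Difference: 815.7218 cm; keep the coarser place, 10^2.
Result: 8 × 10^2 cm.

8 × 10^2 cm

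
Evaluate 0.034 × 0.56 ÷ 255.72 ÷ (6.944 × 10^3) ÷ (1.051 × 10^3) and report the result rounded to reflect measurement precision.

0.034 × 0.56 ÷ 255.72 ÷ (6.944 × 10^3) ÷ (1.051 × 10^3) = 1.02021057309 × 10^-11…
Multiplication/division keeps the fewest significant figures: 0.034 → 2 s.f., 0.56 → 2 s.f., 255.72 → 5 s.f., 6.944 × 10^3 → 4 s.f., 1.051 × 10^3 → 4 s.f.; limit is 2.
Rounded to 2 significant figures: 1.0 × 10^-11.

1.0 × 10^-11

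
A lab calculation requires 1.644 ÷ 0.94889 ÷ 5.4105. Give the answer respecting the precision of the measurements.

0.3202

1.644 ÷ 0.94889 ÷ 5.4105 = 0.320220065513…
Multiplication/division keeps the fewest significant figures: 1.644 → 4 s.f., 0.94889 → 5 s.f., 5.4105 → 5 s.f.; limit is 4.
Rounded to 4 significant figures: 0.3202.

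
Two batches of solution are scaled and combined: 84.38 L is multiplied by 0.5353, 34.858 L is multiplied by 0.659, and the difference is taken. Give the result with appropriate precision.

22.2 L

84.38 × 0.5353 = 45.168614 → 45.17 L (4 s.f., last digit at the 10^-2 place).
34.858 × 0.659 = 22.971422 → 23.0 L (3 s.f., last digit at the 10^-1 place).
Difference: 22.197192 L; keep the coarser place, 10^-1.
Result: 22.2 L.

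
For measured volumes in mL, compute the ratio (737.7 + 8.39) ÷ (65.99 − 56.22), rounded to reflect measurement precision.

737.7 + 8.39 = 746.09, limited to 1 d.p. → 4 s.f.; 65.99 − 56.22 = 9.77, limited to 2 d.p. → 3 s.f.
Carrying full precision, 746.09 ÷ 9.77 = 76.3654042989…; keep min(4, 3) = 3 s.f.
Rounded to 3 significant figures: 76.4.

76.4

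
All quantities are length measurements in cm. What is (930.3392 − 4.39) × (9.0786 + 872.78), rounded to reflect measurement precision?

930.3392 − 4.39 = 925.9492, limited to 2 d.p. → 5 s.f.; 9.0786 + 872.78 = 881.8586, limited to 2 d.p. → 5 s.f.
Carrying full precision, 925.9492 × 881.8586 = 816556.265183…; keep min(5, 5) = 5 s.f.
Rounded to 5 significant figures: 8.1656 × 10^5 cm².

8.1656 × 10^5 cm²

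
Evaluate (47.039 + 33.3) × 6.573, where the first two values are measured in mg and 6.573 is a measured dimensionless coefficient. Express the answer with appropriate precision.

528 mg

47.039 mg + 33.3 mg = 80.339 mg; the sum is limited to 1 decimal place (3 s.f.).
Carrying full precision, 80.339 × 6.573 = 528.068247 mg; 6.573 has 4 s.f., so the result keeps min(3, 4) = 3 s.f.
Rounded to 3 significant figures: 528 mg.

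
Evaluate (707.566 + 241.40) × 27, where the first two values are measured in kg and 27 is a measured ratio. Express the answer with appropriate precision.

2.6 × 10⁴ kg

707.566 kg + 241.40 kg = 948.966 kg; the sum is limited to 2 decimal places (5 s.f.).
Carrying full precision, 948.966 × 27 = 25622.082 kg; 27 has 2 s.f., so the result keeps min(5, 2) = 2 s.f.
Rounded to 2 significant figures: 2.6 × 10⁴ kg.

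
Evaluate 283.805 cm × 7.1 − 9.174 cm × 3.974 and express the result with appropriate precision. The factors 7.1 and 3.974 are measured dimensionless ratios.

2.0 × 10³ cm

283.805 × 7.1 = 2015.0155 → 2.0 × 10³ cm (2 s.f., last digit at the 10^2 place).
9.174 × 3.974 = 36.457476 → 36.46 cm (4 s.f., last digit at the 10^-2 place).
Difference: 1978.558024 cm; keep the coarser place, 10^2.
Result: 2.0 × 10³ cm.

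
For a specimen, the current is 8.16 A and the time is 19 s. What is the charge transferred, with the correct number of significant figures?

1.6 × 10² C

charge transferred = 8.16 A × 19 s = 155.04 C.
8.16 has 3 significant figures; 19 has 2.
Division/multiplication keeps the fewest: 2 significant figures.
Rounded: 1.6 × 10² C.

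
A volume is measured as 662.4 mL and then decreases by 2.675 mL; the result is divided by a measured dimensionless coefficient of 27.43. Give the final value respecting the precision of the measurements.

24.05 mL

662.4 mL − 2.675 mL = 659.725 mL; the difference is limited to 1 decimal place (4 s.f.).
Carrying full precision, 659.725 ÷ 27.43 = 24.0512212906… mL; 27.43 has 4 s.f., so the result keeps min(4, 4) = 4 s.f.
Rounded to 4 significant figures: 24.05 mL.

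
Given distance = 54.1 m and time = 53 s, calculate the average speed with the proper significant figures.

1.0 m/s

average speed = 54.1 m ÷ 53 s = 1.02075471698… m/s.
54.1 has 3 significant figures; 53 has 2.
Division/multiplication keeps the fewest: 2 significant figures.
Rounded: 1.0 m/s.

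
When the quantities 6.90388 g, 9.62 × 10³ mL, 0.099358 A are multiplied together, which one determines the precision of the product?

9.62 × 10³ mL

6.90388 g → 6 s.f.; 9.62 × 10³ mL → 3 s.f.; 0.099358 A → 5 s.f.
The fewest is 3 significant figures, from 9.62 × 10³ mL.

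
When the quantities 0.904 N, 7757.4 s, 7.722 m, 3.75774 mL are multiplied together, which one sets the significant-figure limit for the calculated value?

0.904 N → 3 s.f.; 7757.4 s → 5 s.f.; 7.722 m → 4 s.f.; 3.75774 mL → 6 s.f.
The fewest is 3 significant figures, from 0.904 N.

0.904 N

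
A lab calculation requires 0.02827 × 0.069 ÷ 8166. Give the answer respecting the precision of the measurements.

2.4 × 10⁻⁷

0.02827 × 0.069 ÷ 8166 = 2.38872152829 × 10^-7…
Multiplication/division keeps the fewest significant figures: 0.02827 → 4 s.f., 0.069 → 2 s.f., 8166 → 4 s.f.; limit is 2.
Rounded to 2 significant figures: 2.4 × 10⁻⁷.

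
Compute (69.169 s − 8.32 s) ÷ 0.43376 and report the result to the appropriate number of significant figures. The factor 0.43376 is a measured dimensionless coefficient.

69.169 s − 8.32 s = 60.849 s; the difference is limited to 2 decimal places (4 s.f.).
Carrying full precision, 60.849 ÷ 0.43376 = 140.282644781… s; 0.43376 has 5 s.f., so the result keeps min(4, 5) = 4 s.f.
Rounded to 4 significant figures: 140.3 s.

140.3 s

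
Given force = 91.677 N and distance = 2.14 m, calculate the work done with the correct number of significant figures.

196 J

work done = 91.677 N × 2.14 m = 196.18878 J.
91.677 has 5 significant figures; 2.14 has 3.
Division/multiplication keeps the fewest: 3 significant figures.
Rounded: 196 J.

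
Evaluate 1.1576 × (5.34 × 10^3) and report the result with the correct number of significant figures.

6.18 × 10^3

1.1576 × (5.34 × 10^3) = 6181.584
Multiplication/division keeps the fewest significant figures: 1.1576 → 5 s.f., 5.34 × 10^3 → 3 s.f.; limit is 3.
Rounded to 3 significant figures: 6.18 × 10^3.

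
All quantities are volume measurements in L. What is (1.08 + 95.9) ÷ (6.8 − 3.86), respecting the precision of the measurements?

33

1.08 + 95.9 = 96.98, limited to 1 d.p. → 3 s.f.; 6.8 − 3.86 = 2.94, limited to 1 d.p. → 2 s.f.
Carrying full precision, 96.98 ÷ 2.94 = 32.9863945578…; keep min(3, 2) = 2 s.f.
Rounded to 2 significant figures: 33.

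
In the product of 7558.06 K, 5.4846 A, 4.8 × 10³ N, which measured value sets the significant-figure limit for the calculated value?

4.8 × 10³ N

7558.06 K → 6 s.f.; 5.4846 A → 5 s.f.; 4.8 × 10³ N → 2 s.f.
The fewest is 2 significant figures, from 4.8 × 10³ N.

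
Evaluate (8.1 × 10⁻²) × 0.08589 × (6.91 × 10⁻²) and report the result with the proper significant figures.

4.8 × 10⁻⁴

(8.1 × 10⁻²) × 0.08589 × (6.91 × 10⁻²) = 0.000480734919
Multiplication/division keeps the fewest significant figures: 8.1 × 10⁻² → 2 s.f., 0.08589 → 4 s.f., 6.91 × 10⁻² → 3 s.f.; limit is 2.
Rounded to 2 significant figures: 4.8 × 10⁻⁴.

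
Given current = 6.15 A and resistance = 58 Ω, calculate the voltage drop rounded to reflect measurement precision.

voltage drop = 6.15 A × 58 Ω = 356.7 V.
6.15 has 3 significant figures; 58 has 2.
Division/multiplication keeps the fewest: 2 significant figures.
Rounded: 3.6 × 10^2 V.

3.6 × 10^2 V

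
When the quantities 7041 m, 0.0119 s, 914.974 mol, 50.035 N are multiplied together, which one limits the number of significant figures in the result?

7041 m → 4 s.f.; 0.0119 s → 3 s.f.; 914.974 mol → 6 s.f.; 50.035 N → 5 s.f.
The fewest is 3 significant figures, from 0.0119 s.

0.0119 s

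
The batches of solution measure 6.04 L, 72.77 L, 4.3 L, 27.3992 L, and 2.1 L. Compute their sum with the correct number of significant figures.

112.6 L

6.04 L + 72.77 L + 4.3 L + 27.3992 L + 2.1 L = 112.6092 L.
Addition/subtraction keeps the fewest decimal places: 6.04 → 2 decimal places, 72.77 → 2 decimal places, 4.3 → 1 decimal place, 27.3992 → 4 decimal places, 2.1 → 1 decimal place; limit is 1.
Rounded to 1 decimal place: 112.6 L.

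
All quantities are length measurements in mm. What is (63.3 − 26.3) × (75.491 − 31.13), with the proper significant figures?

1.64 × 10³ mm²

63.3 − 26.3 = 37.0, limited to 1 d.p. → 3 s.f.; 75.491 − 31.13 = 44.361, limited to 2 d.p. → 4 s.f.
Carrying full precision, 37.0 × 44.361 = 1641.357; keep min(3, 4) = 3 s.f.
Rounded to 3 significant figures: 1.64 × 10³ mm².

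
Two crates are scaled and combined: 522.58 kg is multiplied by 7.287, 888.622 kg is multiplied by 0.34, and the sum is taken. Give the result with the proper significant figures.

4.11 × 10^3 kg

522.58 × 7.287 = 3808.04046 → 3808 kg (4 s.f., last digit at the 10^0 place).
888.622 × 0.34 = 302.13148 → 3.0 × 10^2 kg (2 s.f., last digit at the 10^1 place).
Sum: 4110.17194 kg; keep the coarser place, 10^1.
Result: 4.11 × 10^3 kg.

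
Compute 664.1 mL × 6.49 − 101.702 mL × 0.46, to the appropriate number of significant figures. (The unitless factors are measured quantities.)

664.1 × 6.49 = 4310.009 → 4.31 × 10³ mL (3 s.f., last digit at the 10^1 place).
101.702 × 0.46 = 46.78292 → 47 mL (2 s.f., last digit at the 10^0 place).
Difference: 4263.22608 mL; keep the coarser place, 10^1.
Result: 4.26 × 10³ mL.

4.26 × 10³ mL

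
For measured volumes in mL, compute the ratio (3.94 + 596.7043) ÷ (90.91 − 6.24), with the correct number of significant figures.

7.094

3.94 + 596.7043 = 600.6443, limited to 2 d.p. → 5 s.f.; 90.91 − 6.24 = 84.67, limited to 2 d.p. → 4 s.f.
Carrying full precision, 600.6443 ÷ 84.67 = 7.09394472659…; keep min(5, 4) = 4 s.f.
Rounded to 4 significant figures: 7.094.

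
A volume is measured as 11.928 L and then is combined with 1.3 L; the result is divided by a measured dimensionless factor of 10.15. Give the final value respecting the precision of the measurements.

11.928 L + 1.3 L = 13.228 L; the sum is limited to 1 decimal place (3 s.f.).
Carrying full precision, 13.228 ÷ 10.15 = 1.30325123153… L; 10.15 has 4 s.f., so the result keeps min(3, 4) = 3 s.f.
Rounded to 3 significant figures: 1.30 L.

1.30 L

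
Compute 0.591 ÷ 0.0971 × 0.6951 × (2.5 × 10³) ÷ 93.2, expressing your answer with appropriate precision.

1.1 × 10²

0.591 ÷ 0.0971 × 0.6951 × (2.5 × 10³) ÷ 93.2 = 113.485306728…
Multiplication/division keeps the fewest significant figures: 0.591 → 3 s.f., 0.0971 → 3 s.f., 0.6951 → 4 s.f., 2.5 × 10³ → 2 s.f., 93.2 → 3 s.f.; limit is 2.
Rounded to 2 significant figures: 1.1 × 10².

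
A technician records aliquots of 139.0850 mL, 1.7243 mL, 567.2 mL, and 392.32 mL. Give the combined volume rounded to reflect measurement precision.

1.1003 × 10³ mL

139.0850 mL + 1.7243 mL + 567.2 mL + 392.32 mL = 1100.3293 mL.
Addition/subtraction keeps the fewest decimal places: 139.0850 → 4 decimal places, 1.7243 → 4 decimal places, 567.2 → 1 decimal place, 392.32 → 2 decimal places; limit is 1.
Rounded to 1 decimal place: 1.1003 × 10³ mL.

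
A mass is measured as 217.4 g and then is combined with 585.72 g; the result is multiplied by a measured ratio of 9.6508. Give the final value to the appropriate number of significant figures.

7751 g

217.4 g + 585.72 g = 803.12 g; the sum is limited to 1 decimal place (4 s.f.).
Carrying full precision, 803.12 × 9.6508 = 7750.750496 g; 9.6508 has 5 s.f., so the result keeps min(4, 5) = 4 s.f.
Rounded to 4 significant figures: 7751 g.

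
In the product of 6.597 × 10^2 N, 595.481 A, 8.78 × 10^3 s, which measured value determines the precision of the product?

6.597 × 10^2 N → 4 s.f.; 595.481 A → 6 s.f.; 8.78 × 10^3 s → 3 s.f.
The fewest is 3 significant figures, from 8.78 × 10^3 s.

8.78 × 10^3 s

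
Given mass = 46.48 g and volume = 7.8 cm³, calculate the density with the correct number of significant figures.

6.0 g/cm³

density = 46.48 g ÷ 7.8 cm³ = 5.95897435897… g/cm³.
46.48 has 4 significant figures; 7.8 has 2.
Division/multiplication keeps the fewest: 2 significant figures.
Rounded: 6.0 g/cm³.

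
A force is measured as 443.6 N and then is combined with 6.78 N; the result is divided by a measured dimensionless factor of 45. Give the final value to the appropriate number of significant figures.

443.6 N + 6.78 N = 450.38 N; the sum is limited to 1 decimal place (4 s.f.).
Carrying full precision, 450.38 ÷ 45 = 10.0084444444… N; 45 has 2 s.f., so the result keeps min(4, 2) = 2 s.f.
Rounded to 2 significant figures: 1.0 × 10¹ N.

1.0 × 10¹ N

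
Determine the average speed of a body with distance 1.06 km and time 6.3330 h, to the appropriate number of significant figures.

1.67 × 10^-1 km/h

average speed = 1.06 km ÷ 6.3330 h = 0.167377230381… km/h.
1.06 has 3 significant figures; 6.3330 has 5.
Division/multiplication keeps the fewest: 3 significant figures.
Rounded: 1.67 × 10^-1 km/h.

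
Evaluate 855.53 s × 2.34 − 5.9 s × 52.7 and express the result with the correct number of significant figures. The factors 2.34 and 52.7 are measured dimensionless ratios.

1.69 × 10^3 s

855.53 × 2.34 = 2001.9402 → 2.00 × 10^3 s (3 s.f., last digit at the 10^1 place).
5.9 × 52.7 = 310.93 → 3.1 × 10^2 s (2 s.f., last digit at the 10^1 place).
Difference: 1691.0102 s; keep the coarser place, 10^1.
Result: 1.69 × 10^3 s.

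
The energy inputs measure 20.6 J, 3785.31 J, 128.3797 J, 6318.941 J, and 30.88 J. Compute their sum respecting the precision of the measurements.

20.6 J + 3785.31 J + 128.3797 J + 6318.941 J + 30.88 J = 10284.1107 J.
Addition/subtraction keeps the fewest decimal places: 20.6 → 1 decimal place, 3785.31 → 2 decimal places, 128.3797 → 4 decimal places, 6318.941 → 3 decimal places, 30.88 → 2 decimal places; limit is 1.
Rounded to 1 decimal place: 10284.1 J.

10284.1 J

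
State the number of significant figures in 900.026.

900.026: zeros between nonzero digits are significant.

6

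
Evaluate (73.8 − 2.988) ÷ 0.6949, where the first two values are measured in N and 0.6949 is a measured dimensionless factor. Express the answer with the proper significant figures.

73.8 N − 2.988 N = 70.812 N; the difference is limited to 1 decimal place (3 s.f.).
Carrying full precision, 70.812 ÷ 0.6949 = 101.902432005… N; 0.6949 has 4 s.f., so the result keeps min(3, 4) = 3 s.f.
Rounded to 3 significant figures: 102 N.

102 N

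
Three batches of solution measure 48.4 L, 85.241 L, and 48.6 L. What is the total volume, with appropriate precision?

48.4 L + 85.241 L + 48.6 L = 182.241 L.
Addition/subtraction keeps the fewest decimal places: 48.4 → 1 decimal place, 85.241 → 3 decimal places, 48.6 → 1 decimal place; limit is 1.
Rounded to 1 decimal place: 182.2 L.

182.2 L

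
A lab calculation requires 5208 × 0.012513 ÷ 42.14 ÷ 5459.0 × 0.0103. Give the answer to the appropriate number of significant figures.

5208 × 0.012513 ÷ 42.14 ÷ 5459.0 × 0.0103 = 0.00000291784366577…
Multiplication/division keeps the fewest significant figures: 5208 → 4 s.f., 0.012513 → 5 s.f., 42.14 → 4 s.f., 5459.0 → 5 s.f., 0.0103 → 3 s.f.; limit is 3.
Rounded to 3 significant figures: 2.92 × 10^-6.

2.92 × 10^-6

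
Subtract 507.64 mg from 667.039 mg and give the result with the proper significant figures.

159.40 mg

667.039 mg − 507.64 mg = 159.399 mg.
Addition/subtraction keeps the fewest decimal places: 667.039 → 3 decimal places, 507.64 → 2 decimal places; limit is 2.
Rounded to 2 decimal places: 159.40 mg.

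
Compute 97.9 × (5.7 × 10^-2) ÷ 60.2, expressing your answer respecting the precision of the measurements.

97.9 × (5.7 × 10^-2) ÷ 60.2 = 0.092696013289…
Multiplication/division keeps the fewest significant figures: 97.9 → 3 s.f., 5.7 × 10^-2 → 2 s.f., 60.2 → 3 s.f.; limit is 2.
Rounded to 2 significant figures: 0.093.

0.093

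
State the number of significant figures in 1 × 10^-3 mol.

1 × 10^-3: in scientific notation every digit of the coefficient is significant.

1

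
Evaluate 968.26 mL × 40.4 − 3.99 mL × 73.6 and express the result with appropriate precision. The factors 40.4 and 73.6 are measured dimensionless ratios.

968.26 × 40.4 = 39117.704 → 3.91 × 10⁴ mL (3 s.f., last digit at the 10^2 place).
3.99 × 73.6 = 293.664 → 294 mL (3 s.f., last digit at the 10^0 place).
Difference: 38824.04 mL; keep the coarser place, 10^2.
Result: 3.88 × 10⁴ mL.

3.88 × 10⁴ mL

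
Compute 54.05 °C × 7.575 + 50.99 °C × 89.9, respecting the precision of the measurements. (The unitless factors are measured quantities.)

54.05 × 7.575 = 409.42875 → 409.4 °C (4 s.f., last digit at the 10^-1 place).
50.99 × 89.9 = 4584.001 → 4.58 × 10^3 °C (3 s.f., last digit at the 10^1 place).
Sum: 4993.42975 °C; keep the coarser place, 10^1.
Result: 4.99 × 10^3 °C.

4.99 × 10^3 °C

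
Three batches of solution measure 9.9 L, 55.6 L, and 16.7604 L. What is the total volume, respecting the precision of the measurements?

9.9 L + 55.6 L + 16.7604 L = 82.2604 L.
Addition/subtraction keeps the fewest decimal places: 9.9 → 1 decimal place, 55.6 → 1 decimal place, 16.7604 → 4 decimal places; limit is 1.
Rounded to 1 decimal place: 82.3 L.

82.3 L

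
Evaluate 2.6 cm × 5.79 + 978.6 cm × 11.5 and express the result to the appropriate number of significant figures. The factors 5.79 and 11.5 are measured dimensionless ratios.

1.13 × 10^4 cm

2.6 × 5.79 = 15.054 → 15 cm (2 s.f., last digit at the 10^0 place).
978.6 × 11.5 = 11253.9 → 1.13 × 10^4 cm (3 s.f., last digit at the 10^2 place).
Sum: 11268.954 cm; keep the coarser place, 10^2.
Result: 1.13 × 10^4 cm.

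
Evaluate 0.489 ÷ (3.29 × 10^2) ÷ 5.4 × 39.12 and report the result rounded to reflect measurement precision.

0.011

0.489 ÷ (3.29 × 10^2) ÷ 5.4 × 39.12 = 0.0107675785208…
Multiplication/division keeps the fewest significant figures: 0.489 → 3 s.f., 3.29 × 10^2 → 3 s.f., 5.4 → 2 s.f., 39.12 → 4 s.f.; limit is 2.
Rounded to 2 significant figures: 0.011.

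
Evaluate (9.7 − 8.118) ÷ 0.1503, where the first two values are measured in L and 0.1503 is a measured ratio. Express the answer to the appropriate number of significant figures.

9.7 L − 8.118 L = 1.582 L; the difference is limited to 1 decimal place (2 s.f.).
Carrying full precision, 1.582 ÷ 0.1503 = 10.5256154358… L; 0.1503 has 4 s.f., so the result keeps min(2, 4) = 2 s.f.
Rounded to 2 significant figures: 11 L.

11 L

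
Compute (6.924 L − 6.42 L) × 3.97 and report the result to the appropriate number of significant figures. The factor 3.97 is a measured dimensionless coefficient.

2.0 L

6.924 L − 6.42 L = 0.504 L; the difference is limited to 2 decimal places (2 s.f.).
Carrying full precision, 0.504 × 3.97 = 2.00088 L; 3.97 has 3 s.f., so the result keeps min(2, 3) = 2 s.f.
Rounded to 2 significant figures: 2.0 L.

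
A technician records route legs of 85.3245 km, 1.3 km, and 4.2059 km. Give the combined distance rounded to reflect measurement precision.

85.3245 km + 1.3 km + 4.2059 km = 90.8304 km.
Addition/subtraction keeps the fewest decimal places: 85.3245 → 4 decimal places, 1.3 → 1 decimal place, 4.2059 → 4 decimal places; limit is 1.
Rounded to 1 decimal place: 90.8 km.

90.8 km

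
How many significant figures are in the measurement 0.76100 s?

5

0.76100: leading zeros are not significant; trailing zeros after a decimal point are significant.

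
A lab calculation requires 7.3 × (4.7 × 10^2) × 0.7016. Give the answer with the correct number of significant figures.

7.3 × (4.7 × 10^2) × 0.7016 = 2407.1896
Multiplication/division keeps the fewest significant figures: 7.3 → 2 s.f., 4.7 × 10^2 → 2 s.f., 0.7016 → 4 s.f.; limit is 2.
Rounded to 2 significant figures: 2.4 × 10^3.

2.4 × 10^3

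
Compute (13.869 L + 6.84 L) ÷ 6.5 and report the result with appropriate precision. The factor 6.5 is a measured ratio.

13.869 L + 6.84 L = 20.709 L; the sum is limited to 2 decimal places (4 s.f.).
Carrying full precision, 20.709 ÷ 6.5 = 3.186 L; 6.5 has 2 s.f., so the result keeps min(4, 2) = 2 s.f.
Rounded to 2 significant figures: 3.2 L.

3.2 L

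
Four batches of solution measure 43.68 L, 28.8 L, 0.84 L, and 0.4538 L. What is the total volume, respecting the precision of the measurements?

43.68 L + 28.8 L + 0.84 L + 0.4538 L = 73.7738 L.
Addition/subtraction keeps the fewest decimal places: 43.68 → 2 decimal places, 28.8 → 1 decimal place, 0.84 → 2 decimal places, 0.4538 → 4 decimal places; limit is 1.
Rounded to 1 decimal place: 73.8 L.

73.8 L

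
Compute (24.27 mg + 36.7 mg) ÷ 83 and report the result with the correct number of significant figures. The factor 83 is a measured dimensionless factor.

24.27 mg + 36.7 mg = 60.97 mg; the sum is limited to 1 decimal place (3 s.f.).
Carrying full precision, 60.97 ÷ 83 = 0.734578313253… mg; 83 has 2 s.f., so the result keeps min(3, 2) = 2 s.f.
Rounded to 2 significant figures: 0.73 mg.

0.73 mg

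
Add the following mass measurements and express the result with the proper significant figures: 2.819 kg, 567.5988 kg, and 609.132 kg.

2.819 kg + 567.5988 kg + 609.132 kg = 1179.5498 kg.
Addition/subtraction keeps the fewest decimal places: 2.819 → 3 decimal places, 567.5988 → 4 decimal places, 609.132 → 3 decimal places; limit is 3.
Rounded to 3 decimal places: 1179.550 kg.

1179.550 kg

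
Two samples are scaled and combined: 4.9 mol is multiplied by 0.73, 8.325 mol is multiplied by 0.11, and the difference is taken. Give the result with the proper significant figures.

2.7 mol

4.9 × 0.73 = 3.577 → 3.6 mol (2 s.f., last digit at the 10^-1 place).
8.325 × 0.11 = 0.91575 → 9.2 × 10⁻¹ mol (2 s.f., last digit at the 10^-2 place).
Difference: 2.66125 mol; keep the coarser place, 10^-1.
Result: 2.7 mol.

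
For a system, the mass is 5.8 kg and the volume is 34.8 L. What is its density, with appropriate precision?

0.17 kg/L

density = 5.8 kg ÷ 34.8 L = 0.166666666667… kg/L.
5.8 has 2 significant figures; 34.8 has 3.
Division/multiplication keeps the fewest: 2 significant figures.
Rounded: 0.17 kg/L.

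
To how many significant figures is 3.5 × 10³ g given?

2

3.5 × 10³: in scientific notation every digit of the coefficient is significant.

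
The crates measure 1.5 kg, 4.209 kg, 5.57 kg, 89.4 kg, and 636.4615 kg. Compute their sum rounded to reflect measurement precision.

737.1 kg

1.5 kg + 4.209 kg + 5.57 kg + 89.4 kg + 636.4615 kg = 737.1405 kg.
Addition/subtraction keeps the fewest decimal places: 1.5 → 1 decimal place, 4.209 → 3 decimal places, 5.57 → 2 decimal places, 89.4 → 1 decimal place, 636.4615 → 4 decimal places; limit is 1.
Rounded to 1 decimal place: 737.1 kg.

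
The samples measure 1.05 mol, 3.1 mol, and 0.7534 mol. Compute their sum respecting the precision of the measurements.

4.9 mol

1.05 mol + 3.1 mol + 0.7534 mol = 4.9034 mol.
Addition/subtraction keeps the fewest decimal places: 1.05 → 2 decimal places, 3.1 → 1 decimal place, 0.7534 → 4 decimal places; limit is 1.
Rounded to 1 decimal place: 4.9 mol.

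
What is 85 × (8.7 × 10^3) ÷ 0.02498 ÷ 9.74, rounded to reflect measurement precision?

85 × (8.7 × 10^3) ÷ 0.02498 ÷ 9.74 = 3039392.49963…
Multiplication/division keeps the fewest significant figures: 85 → 2 s.f., 8.7 × 10^3 → 2 s.f., 0.02498 → 4 s.f., 9.74 → 3 s.f.; limit is 2.
Rounded to 2 significant figures: 3.0 × 10^6.

3.0 × 10^6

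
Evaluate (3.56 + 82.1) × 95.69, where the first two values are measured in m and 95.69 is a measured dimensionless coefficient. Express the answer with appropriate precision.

8.20 × 10^3 m

3.56 m + 82.1 m = 85.66 m; the sum is limited to 1 decimal place (3 s.f.).
Carrying full precision, 85.66 × 95.69 = 8196.8054 m; 95.69 has 4 s.f., so the result keeps min(3, 4) = 3 s.f.
Rounded to 3 significant figures: 8.20 × 10^3 m.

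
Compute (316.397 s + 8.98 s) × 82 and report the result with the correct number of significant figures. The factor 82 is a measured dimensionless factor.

2.7 × 10^4 s

316.397 s + 8.98 s = 325.377 s; the sum is limited to 2 decimal places (5 s.f.).
Carrying full precision, 325.377 × 82 = 26680.914 s; 82 has 2 s.f., so the result keeps min(5, 2) = 2 s.f.
Rounded to 2 significant figures: 2.7 × 10^4 s.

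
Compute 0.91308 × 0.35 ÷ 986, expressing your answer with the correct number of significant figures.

0.91308 × 0.35 ÷ 986 = 0.000324115618661…
Multiplication/division keeps the fewest significant figures: 0.91308 → 5 s.f., 0.35 → 2 s.f., 986 → 3 s.f.; limit is 2.
Rounded to 2 significant figures: 3.2 × 10^-4.

3.2 × 10^-4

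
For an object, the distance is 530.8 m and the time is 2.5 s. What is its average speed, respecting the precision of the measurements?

2.1 × 10² m/s

average speed = 530.8 m ÷ 2.5 s = 212.32 m/s.
530.8 has 4 significant figures; 2.5 has 2.
Division/multiplication keeps the fewest: 2 significant figures.
Rounded: 2.1 × 10² m/s.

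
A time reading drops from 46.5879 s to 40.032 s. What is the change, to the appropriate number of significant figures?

6.556 s

46.5879 s − 40.032 s = 6.5559 s.
Addition/subtraction keeps the fewest decimal places: 46.5879 → 4 decimal places, 40.032 → 3 decimal places; limit is 3.
Rounded to 3 decimal places: 6.556 s.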